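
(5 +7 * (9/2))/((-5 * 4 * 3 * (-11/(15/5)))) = 73/440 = 0.17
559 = 559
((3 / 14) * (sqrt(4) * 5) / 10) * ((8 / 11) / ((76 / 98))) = 42 / 209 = 0.20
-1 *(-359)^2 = -128881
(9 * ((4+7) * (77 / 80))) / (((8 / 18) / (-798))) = -27374193 / 160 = -171088.71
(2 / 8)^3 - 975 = -62399 / 64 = -974.98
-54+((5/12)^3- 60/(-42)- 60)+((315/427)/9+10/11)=-905045579/8116416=-111.51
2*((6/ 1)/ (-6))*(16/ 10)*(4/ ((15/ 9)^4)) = -5184/ 3125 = -1.66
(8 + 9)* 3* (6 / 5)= 306 / 5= 61.20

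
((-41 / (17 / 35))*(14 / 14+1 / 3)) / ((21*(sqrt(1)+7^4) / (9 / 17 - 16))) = 0.03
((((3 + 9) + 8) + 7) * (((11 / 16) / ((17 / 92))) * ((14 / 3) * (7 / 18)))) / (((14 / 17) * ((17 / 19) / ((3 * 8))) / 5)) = 504735 / 17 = 29690.29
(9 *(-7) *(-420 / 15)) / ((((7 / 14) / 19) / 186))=12467952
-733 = -733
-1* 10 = -10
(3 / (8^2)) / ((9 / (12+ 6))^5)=3 / 2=1.50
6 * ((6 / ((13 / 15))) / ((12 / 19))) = 855 / 13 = 65.77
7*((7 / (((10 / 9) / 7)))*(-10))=-3087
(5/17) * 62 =310/17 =18.24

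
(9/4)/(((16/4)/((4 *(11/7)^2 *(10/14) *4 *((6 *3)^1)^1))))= 98010/343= 285.74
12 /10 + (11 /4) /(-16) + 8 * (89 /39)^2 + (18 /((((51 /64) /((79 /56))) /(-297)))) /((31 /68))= -20717.20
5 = 5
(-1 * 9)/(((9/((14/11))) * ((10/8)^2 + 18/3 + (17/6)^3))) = -6048/144023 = -0.04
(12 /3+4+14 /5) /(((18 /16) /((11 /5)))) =528 /25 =21.12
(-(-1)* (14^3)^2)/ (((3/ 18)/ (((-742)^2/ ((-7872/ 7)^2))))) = 793472974441/ 40344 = 19667682.29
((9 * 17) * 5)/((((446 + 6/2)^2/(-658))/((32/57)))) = -5369280/3830419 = -1.40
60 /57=1.05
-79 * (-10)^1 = 790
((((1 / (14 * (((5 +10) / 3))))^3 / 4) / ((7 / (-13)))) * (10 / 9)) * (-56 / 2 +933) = -2353 / 1728720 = -0.00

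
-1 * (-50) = 50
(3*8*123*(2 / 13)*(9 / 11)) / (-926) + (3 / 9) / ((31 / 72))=0.37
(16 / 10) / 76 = 0.02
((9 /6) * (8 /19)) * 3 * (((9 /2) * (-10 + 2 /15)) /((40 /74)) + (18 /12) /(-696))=-8575641 /55100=-155.64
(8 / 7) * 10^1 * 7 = 80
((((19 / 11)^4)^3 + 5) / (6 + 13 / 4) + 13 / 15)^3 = 2474069501022842737774468215701564068735856694955081 / 5284642523731306360924822918803540590944723875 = 468162.13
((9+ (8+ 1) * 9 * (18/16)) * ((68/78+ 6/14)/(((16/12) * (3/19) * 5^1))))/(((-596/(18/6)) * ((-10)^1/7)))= 1080549/2479360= 0.44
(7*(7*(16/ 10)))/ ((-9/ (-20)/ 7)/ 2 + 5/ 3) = 65856/ 1427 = 46.15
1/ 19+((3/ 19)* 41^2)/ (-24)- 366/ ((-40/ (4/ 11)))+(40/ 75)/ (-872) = -4198949/ 546744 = -7.68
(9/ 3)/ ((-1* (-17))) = 3/ 17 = 0.18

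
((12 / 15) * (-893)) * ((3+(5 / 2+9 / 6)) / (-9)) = 555.64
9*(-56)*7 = -3528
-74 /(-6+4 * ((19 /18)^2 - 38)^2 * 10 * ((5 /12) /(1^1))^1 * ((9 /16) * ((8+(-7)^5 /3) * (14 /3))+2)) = 31072896 /139809195798299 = 0.00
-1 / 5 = -0.20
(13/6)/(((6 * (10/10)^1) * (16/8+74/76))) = 247/2034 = 0.12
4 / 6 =2 / 3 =0.67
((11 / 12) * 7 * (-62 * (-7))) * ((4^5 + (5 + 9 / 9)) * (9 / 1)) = 25815405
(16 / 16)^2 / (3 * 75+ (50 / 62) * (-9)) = 31 / 6750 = 0.00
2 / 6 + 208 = 625 / 3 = 208.33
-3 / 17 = -0.18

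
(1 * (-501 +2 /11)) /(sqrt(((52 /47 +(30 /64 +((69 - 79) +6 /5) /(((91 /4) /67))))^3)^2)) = -1765429873249882112000 /50839865838232240059587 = -0.03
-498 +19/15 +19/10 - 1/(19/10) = -56471/114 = -495.36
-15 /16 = -0.94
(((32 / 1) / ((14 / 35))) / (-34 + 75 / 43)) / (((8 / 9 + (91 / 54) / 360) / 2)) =-133747200 / 24093577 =-5.55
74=74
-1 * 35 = -35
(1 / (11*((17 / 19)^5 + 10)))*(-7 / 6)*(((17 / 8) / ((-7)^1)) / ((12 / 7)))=42093683 / 23697406656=0.00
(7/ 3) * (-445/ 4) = -3115/ 12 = -259.58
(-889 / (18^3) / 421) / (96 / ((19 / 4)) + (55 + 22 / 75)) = -422275 / 88056693432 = -0.00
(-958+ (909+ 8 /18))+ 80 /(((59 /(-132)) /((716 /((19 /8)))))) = -544878997 /10089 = -54007.24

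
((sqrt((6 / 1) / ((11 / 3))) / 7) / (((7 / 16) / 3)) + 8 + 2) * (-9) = -90-1296 * sqrt(22) / 539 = -101.28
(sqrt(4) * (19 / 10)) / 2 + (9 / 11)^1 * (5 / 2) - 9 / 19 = 3628 / 1045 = 3.47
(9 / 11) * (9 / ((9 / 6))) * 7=378 / 11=34.36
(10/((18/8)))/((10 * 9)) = 4/81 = 0.05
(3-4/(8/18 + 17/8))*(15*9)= 194.84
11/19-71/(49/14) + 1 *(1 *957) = 124660/133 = 937.29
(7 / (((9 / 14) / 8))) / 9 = 784 / 81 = 9.68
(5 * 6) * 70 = 2100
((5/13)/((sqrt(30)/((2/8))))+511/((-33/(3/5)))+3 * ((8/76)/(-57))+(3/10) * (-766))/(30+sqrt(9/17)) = -53802280/6746729 -sqrt(510)/1590264+85 * sqrt(30)/795132+316484 * sqrt(17)/6746729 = -7.78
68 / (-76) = -17 / 19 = -0.89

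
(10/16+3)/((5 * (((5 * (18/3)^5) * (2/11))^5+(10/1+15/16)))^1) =9340958/227442304239437611148919625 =0.00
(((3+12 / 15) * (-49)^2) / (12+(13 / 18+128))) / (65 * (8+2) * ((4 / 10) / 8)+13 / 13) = 1642284 / 848555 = 1.94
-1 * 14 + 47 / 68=-905 / 68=-13.31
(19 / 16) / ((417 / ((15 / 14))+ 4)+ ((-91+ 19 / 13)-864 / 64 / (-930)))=38285 / 9790516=0.00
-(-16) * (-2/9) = -32/9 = -3.56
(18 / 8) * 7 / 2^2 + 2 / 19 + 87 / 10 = 19369 / 1520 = 12.74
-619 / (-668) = 619 / 668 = 0.93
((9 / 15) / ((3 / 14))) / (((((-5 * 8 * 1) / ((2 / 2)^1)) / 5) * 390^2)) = -0.00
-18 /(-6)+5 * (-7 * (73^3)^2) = -5296697920112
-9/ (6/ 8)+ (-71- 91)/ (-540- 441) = -1290/ 109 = -11.83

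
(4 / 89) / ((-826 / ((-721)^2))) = -148526 / 5251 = -28.29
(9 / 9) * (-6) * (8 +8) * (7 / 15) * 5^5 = -140000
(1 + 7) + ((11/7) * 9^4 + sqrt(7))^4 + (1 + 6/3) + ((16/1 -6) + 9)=1503654951243456 * sqrt(7)/343 + 27130079304388363738/2401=11311090122365202.71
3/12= 1/4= 0.25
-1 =-1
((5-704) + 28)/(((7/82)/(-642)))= 35324124/7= 5046303.43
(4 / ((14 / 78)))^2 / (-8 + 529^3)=0.00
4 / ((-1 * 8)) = -0.50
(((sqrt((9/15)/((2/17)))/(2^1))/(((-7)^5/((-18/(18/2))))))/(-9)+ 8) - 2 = 6 - sqrt(510)/1512630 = 6.00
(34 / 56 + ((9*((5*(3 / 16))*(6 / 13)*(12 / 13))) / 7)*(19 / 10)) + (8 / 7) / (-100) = 92949 / 59150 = 1.57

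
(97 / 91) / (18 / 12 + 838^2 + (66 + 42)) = 194 / 127828337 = 0.00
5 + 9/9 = 6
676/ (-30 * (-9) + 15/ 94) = 63544/ 25395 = 2.50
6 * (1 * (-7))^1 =-42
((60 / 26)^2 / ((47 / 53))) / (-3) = -15900 / 7943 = -2.00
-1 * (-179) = 179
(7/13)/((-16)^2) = 7/3328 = 0.00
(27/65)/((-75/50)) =-18/65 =-0.28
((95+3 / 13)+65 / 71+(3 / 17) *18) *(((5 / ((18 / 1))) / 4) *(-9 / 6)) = -2597455 / 251056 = -10.35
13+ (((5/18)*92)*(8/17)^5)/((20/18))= 19211805/1419857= 13.53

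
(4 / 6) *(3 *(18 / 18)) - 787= -785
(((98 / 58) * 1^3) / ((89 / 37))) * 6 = 10878 / 2581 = 4.21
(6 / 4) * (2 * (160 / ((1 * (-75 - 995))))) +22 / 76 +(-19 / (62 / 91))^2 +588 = 10671422995 / 7814852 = 1365.53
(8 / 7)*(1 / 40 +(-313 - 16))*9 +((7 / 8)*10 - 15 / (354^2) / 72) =-355270108279 / 105265440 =-3374.99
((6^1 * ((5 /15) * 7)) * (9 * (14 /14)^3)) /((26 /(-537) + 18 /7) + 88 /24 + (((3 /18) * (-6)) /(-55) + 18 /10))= 5209974 /331117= 15.73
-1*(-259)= 259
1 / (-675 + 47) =-1 / 628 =-0.00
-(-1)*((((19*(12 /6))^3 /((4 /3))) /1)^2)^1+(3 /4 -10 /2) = 6774606847 /4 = 1693651711.75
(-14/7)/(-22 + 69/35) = 70/701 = 0.10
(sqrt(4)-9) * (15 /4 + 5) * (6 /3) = -245 /2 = -122.50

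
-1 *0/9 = 0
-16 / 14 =-1.14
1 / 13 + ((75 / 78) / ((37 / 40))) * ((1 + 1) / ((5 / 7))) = 1437 / 481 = 2.99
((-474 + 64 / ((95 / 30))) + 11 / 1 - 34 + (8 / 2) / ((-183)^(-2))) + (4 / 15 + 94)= 38068441 / 285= 133573.48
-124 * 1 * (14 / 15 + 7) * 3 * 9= -132804 / 5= -26560.80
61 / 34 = 1.79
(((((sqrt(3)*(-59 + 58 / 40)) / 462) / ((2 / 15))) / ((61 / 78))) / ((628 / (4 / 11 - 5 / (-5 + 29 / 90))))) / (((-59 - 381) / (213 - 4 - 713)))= -1340071317*sqrt(3) / 429318522160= -0.01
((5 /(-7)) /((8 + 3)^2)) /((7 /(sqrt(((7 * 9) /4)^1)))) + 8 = 8 - 15 * sqrt(7) /11858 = 8.00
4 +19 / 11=63 / 11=5.73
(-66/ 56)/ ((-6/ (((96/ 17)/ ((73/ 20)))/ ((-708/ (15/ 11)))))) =-300/ 512533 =-0.00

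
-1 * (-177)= 177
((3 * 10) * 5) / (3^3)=50 / 9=5.56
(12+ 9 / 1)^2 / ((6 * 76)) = 147 / 152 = 0.97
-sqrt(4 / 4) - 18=-19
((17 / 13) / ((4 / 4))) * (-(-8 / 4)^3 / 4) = 34 / 13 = 2.62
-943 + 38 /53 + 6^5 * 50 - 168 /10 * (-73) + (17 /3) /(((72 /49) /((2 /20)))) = 44542393861 /114480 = 389084.50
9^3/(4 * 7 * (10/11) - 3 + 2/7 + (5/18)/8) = 8083152/252529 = 32.01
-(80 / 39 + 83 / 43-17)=21832 / 1677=13.02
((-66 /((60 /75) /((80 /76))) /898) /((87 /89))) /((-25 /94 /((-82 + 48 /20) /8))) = -9156587 /2473990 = -3.70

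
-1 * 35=-35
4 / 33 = 0.12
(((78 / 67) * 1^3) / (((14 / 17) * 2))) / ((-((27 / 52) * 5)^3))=-15537184 / 384638625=-0.04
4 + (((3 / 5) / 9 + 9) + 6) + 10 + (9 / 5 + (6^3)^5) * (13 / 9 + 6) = 52503989944957 / 15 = 3500265996330.47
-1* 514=-514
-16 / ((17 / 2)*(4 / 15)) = -7.06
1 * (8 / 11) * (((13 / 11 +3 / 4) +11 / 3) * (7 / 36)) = 5173 / 6534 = 0.79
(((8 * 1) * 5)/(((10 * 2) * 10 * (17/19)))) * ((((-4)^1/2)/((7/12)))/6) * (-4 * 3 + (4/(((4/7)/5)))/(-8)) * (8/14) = 4978/4165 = 1.20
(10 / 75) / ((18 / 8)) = 8 / 135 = 0.06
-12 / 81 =-4 / 27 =-0.15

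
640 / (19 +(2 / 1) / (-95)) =60800 / 1803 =33.72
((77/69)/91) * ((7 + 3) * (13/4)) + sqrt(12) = 55/138 + 2 * sqrt(3) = 3.86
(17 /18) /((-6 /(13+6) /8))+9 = -403 /27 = -14.93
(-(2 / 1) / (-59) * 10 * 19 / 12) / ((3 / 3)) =95 / 177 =0.54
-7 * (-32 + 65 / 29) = 6041 / 29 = 208.31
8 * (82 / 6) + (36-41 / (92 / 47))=34331 / 276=124.39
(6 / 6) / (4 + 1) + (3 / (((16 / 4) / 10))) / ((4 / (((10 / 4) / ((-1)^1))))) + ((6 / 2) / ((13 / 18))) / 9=-4187 / 1040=-4.03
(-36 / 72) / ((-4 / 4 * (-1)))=-1 / 2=-0.50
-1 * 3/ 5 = -3/ 5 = -0.60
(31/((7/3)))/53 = 93/371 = 0.25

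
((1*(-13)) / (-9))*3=13 / 3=4.33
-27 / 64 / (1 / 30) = -405 / 32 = -12.66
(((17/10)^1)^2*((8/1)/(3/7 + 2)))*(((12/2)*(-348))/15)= -165648/125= -1325.18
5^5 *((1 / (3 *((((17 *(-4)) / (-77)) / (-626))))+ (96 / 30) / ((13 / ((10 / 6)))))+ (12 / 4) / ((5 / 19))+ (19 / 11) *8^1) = -9601958125 / 14586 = -658299.61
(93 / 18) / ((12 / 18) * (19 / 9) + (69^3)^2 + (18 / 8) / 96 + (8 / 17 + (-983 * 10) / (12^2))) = 303552 / 6340407913435985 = 0.00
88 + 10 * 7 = 158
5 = 5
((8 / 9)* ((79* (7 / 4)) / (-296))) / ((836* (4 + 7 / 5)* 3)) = -0.00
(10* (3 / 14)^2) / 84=0.01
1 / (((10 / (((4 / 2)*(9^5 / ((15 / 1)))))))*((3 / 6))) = 39366 / 25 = 1574.64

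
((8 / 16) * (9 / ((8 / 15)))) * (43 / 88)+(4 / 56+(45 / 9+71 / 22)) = 122427 / 9856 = 12.42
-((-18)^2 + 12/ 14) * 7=-2274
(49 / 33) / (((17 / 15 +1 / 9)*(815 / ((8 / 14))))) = 3 / 3586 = 0.00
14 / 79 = 0.18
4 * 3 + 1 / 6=73 / 6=12.17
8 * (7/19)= 56/19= 2.95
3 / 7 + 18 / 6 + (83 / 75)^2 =183223 / 39375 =4.65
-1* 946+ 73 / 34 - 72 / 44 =-353613 / 374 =-945.49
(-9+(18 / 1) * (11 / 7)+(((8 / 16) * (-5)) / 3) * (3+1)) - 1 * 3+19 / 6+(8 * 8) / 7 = 1061 / 42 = 25.26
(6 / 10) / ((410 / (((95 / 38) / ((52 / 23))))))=69 / 42640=0.00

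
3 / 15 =0.20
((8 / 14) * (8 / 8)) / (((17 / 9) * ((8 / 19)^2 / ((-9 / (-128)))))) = 29241 / 243712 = 0.12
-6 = -6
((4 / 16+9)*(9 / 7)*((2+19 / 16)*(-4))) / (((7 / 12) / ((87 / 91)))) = -4432563 / 17836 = -248.52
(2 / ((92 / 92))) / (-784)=-1 / 392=-0.00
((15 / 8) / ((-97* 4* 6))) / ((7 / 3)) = -15 / 43456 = -0.00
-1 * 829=-829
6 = 6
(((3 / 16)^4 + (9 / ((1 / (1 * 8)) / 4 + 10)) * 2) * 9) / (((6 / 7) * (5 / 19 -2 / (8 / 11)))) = -79746667 / 10518528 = -7.58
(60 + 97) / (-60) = -157 / 60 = -2.62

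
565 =565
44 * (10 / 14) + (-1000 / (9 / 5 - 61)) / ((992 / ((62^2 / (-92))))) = 5855415 / 190624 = 30.72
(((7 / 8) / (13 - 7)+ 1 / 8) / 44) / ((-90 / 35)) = -91 / 38016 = -0.00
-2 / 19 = -0.11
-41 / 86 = -0.48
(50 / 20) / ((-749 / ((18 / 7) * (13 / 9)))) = -65 / 5243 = -0.01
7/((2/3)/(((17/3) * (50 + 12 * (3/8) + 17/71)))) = 924987/284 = 3257.00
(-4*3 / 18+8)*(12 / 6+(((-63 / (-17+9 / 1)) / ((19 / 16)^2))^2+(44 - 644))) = -1625089444 / 390963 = -4156.63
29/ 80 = 0.36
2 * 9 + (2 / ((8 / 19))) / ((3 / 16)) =43.33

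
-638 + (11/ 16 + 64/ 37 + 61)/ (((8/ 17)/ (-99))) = -66206437/ 4736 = -13979.40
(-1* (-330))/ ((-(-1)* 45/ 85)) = 1870/ 3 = 623.33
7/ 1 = 7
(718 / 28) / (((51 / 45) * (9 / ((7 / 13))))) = 1795 / 1326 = 1.35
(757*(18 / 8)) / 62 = 6813 / 248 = 27.47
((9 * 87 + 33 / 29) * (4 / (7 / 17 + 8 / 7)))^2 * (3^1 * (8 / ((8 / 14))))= 196835808250368 / 1151329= 170963997.48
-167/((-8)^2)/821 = -167/52544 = -0.00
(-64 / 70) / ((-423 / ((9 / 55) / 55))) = 32 / 4976125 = 0.00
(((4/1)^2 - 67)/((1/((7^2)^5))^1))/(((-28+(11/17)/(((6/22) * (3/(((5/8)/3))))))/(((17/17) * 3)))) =1552661792.69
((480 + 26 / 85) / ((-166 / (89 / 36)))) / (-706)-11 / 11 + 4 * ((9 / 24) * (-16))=-4480930243 / 179309880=-24.99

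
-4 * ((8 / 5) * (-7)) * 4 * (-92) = -82432 / 5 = -16486.40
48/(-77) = -48/77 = -0.62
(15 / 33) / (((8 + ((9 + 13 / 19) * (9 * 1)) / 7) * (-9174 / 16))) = -133 / 3431076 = -0.00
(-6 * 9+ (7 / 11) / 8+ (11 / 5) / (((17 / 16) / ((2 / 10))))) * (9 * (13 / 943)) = -234133029 / 35268200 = -6.64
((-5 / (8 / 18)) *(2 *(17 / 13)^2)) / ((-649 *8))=13005 / 1754896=0.01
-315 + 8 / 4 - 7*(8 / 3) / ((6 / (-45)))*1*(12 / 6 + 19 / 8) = 599 / 2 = 299.50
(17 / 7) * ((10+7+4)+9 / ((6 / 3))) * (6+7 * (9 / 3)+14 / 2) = 2105.57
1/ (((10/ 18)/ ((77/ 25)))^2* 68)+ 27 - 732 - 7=-756019751/ 1062500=-711.55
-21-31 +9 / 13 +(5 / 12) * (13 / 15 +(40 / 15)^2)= -67369 / 1404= -47.98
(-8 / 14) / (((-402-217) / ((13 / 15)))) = 0.00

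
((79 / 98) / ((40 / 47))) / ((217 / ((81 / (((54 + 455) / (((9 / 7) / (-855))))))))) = -300753 / 287928880400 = -0.00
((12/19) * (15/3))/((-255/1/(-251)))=1004/323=3.11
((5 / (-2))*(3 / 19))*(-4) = 30 / 19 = 1.58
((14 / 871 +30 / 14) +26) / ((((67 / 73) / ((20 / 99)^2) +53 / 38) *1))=95250838000 / 80788133881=1.18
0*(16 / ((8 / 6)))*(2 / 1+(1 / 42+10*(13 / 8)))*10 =0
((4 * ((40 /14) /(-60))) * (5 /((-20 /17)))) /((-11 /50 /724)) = -615400 /231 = -2664.07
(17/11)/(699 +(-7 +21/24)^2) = 1088/518507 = 0.00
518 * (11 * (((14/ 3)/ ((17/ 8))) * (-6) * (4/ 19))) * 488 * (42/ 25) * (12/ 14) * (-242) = 21705417474048/ 8075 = 2687977396.17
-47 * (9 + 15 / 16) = -7473 / 16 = -467.06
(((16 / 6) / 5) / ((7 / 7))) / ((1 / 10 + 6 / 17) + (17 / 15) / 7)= 1904 / 2195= 0.87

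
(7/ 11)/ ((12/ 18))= 21/ 22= 0.95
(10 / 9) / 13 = 10 / 117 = 0.09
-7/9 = -0.78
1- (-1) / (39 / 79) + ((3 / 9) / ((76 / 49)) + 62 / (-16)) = -3761 / 5928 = -0.63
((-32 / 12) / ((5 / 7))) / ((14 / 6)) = -8 / 5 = -1.60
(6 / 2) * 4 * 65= 780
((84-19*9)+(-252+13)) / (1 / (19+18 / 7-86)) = 147026 / 7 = 21003.71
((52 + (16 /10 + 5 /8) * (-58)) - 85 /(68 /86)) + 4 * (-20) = -264.55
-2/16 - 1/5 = -13/40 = -0.32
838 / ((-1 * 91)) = -838 / 91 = -9.21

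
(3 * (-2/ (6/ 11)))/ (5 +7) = -11/ 12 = -0.92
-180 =-180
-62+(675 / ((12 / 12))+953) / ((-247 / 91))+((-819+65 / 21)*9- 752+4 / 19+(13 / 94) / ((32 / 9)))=-3503233591 / 400064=-8756.68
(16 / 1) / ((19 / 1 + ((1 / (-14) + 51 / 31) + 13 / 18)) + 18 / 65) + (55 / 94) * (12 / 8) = 833714445 / 514850972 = 1.62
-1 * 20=-20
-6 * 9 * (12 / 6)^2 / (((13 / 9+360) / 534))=-1038096 / 3253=-319.12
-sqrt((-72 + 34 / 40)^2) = -1423 / 20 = -71.15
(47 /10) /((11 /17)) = 799 /110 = 7.26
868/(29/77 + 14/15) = 1002540/1513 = 662.62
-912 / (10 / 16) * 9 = -65664 / 5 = -13132.80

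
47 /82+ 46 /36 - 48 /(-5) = 21127 /1845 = 11.45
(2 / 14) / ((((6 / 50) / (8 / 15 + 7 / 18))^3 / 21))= 71473375 / 52488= 1361.71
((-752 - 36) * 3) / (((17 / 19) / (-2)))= 89832 / 17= 5284.24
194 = 194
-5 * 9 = -45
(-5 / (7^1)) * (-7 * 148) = 740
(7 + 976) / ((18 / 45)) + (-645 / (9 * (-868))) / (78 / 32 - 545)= 2457.50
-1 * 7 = -7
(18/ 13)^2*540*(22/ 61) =3849120/ 10309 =373.37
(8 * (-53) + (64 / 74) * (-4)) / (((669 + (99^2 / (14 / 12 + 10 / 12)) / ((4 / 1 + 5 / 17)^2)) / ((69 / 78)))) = -646173224 / 1597351457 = -0.40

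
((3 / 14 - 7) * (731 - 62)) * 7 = -63555 / 2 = -31777.50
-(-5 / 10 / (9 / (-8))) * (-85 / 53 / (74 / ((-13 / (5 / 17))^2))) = 1660594 / 88245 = 18.82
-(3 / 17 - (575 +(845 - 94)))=22539 / 17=1325.82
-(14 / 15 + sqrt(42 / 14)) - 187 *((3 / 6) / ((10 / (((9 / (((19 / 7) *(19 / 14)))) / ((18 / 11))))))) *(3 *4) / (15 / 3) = -932407 / 27075 - sqrt(3) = -36.17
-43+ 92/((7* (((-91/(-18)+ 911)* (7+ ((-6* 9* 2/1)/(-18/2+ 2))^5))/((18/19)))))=-197942307717225913/4603309483460347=-43.00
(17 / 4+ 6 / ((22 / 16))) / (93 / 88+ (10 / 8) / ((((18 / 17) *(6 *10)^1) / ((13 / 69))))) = 5648616 / 695467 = 8.12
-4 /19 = -0.21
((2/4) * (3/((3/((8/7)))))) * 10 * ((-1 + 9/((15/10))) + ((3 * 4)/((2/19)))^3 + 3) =59262080/7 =8466011.43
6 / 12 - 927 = -1853 / 2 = -926.50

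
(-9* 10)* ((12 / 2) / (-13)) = 540 / 13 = 41.54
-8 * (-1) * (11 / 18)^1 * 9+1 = 45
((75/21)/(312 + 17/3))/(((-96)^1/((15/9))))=-125/640416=-0.00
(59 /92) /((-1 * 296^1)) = -59 /27232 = -0.00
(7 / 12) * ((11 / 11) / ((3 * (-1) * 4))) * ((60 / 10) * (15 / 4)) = -35 / 32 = -1.09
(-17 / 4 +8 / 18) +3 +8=259 / 36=7.19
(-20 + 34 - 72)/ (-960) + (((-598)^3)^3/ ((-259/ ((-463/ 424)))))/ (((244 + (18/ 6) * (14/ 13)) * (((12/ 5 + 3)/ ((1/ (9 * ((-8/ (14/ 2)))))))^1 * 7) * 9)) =367887487161868993127748327949/ 7718986406880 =47660077083950771.41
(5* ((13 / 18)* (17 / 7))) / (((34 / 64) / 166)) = 172640 / 63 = 2740.32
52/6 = 26/3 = 8.67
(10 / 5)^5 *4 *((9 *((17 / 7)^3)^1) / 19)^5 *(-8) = -173079776019049587467117568 / 11755432307208352357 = -14723386.73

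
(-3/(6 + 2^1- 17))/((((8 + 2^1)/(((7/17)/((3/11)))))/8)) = 0.40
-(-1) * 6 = 6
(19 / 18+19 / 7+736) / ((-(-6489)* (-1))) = -93211 / 817614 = -0.11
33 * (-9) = -297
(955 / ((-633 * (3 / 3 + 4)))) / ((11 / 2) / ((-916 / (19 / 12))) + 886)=-1399648 / 4109776765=-0.00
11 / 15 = 0.73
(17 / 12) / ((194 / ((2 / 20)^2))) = 0.00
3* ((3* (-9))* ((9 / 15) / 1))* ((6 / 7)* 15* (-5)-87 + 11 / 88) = 7346.41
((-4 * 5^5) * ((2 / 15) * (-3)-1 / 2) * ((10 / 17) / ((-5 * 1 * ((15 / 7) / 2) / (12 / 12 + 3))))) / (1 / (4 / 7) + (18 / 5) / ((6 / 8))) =-1680000 / 2227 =-754.38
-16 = -16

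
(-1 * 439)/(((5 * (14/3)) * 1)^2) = -3951/4900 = -0.81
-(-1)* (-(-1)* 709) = 709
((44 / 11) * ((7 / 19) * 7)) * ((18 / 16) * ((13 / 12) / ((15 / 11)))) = 7007 / 760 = 9.22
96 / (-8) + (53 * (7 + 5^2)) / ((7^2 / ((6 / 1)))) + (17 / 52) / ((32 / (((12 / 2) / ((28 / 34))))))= 15960501 / 81536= 195.75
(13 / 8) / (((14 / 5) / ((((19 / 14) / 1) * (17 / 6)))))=2.23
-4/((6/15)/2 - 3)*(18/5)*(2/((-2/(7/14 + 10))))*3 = -162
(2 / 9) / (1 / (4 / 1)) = 8 / 9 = 0.89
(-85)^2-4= 7221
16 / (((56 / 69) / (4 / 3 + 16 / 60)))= 1104 / 35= 31.54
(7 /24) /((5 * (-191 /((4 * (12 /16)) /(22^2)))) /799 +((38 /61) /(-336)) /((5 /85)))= -2388211 /1579201597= -0.00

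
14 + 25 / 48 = 697 / 48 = 14.52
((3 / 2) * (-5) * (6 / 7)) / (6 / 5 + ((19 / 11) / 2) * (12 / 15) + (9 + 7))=-825 / 2296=-0.36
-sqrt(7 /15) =-sqrt(105) /15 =-0.68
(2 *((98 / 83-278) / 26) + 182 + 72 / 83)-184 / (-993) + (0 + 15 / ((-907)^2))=142578390006035 / 881424803103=161.76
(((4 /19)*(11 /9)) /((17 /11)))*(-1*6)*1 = -968 /969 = -1.00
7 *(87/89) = 6.84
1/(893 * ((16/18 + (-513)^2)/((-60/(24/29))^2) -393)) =-189225/57947938937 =-0.00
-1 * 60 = -60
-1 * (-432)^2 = -186624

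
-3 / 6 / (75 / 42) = -7 / 25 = -0.28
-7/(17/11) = -77/17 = -4.53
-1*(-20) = 20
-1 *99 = -99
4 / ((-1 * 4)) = -1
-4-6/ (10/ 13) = -59/ 5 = -11.80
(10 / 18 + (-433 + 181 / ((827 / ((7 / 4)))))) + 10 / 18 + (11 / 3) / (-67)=-860844295 / 1994724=-431.56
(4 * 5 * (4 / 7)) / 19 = 80 / 133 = 0.60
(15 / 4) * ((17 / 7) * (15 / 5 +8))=2805 / 28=100.18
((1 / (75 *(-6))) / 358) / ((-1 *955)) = 0.00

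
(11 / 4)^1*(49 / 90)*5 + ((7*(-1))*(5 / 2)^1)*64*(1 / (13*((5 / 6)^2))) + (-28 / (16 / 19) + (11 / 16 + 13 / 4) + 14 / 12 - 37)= -1700911 / 9360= -181.72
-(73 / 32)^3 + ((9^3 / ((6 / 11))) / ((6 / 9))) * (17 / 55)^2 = 1618919077 / 9011200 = 179.66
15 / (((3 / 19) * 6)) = 95 / 6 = 15.83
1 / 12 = 0.08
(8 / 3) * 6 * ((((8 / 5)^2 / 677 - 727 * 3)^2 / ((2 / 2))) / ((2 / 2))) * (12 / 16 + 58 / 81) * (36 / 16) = 25889328186010099 / 103124025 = 251050404.46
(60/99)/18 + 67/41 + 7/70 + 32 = 4111907/121770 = 33.77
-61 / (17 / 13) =-793 / 17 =-46.65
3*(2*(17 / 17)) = 6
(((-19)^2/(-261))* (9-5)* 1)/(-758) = 722/98919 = 0.01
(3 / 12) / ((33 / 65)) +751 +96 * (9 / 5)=610033 / 660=924.29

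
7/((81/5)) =35/81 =0.43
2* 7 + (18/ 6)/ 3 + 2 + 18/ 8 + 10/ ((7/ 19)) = 1299/ 28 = 46.39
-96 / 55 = -1.75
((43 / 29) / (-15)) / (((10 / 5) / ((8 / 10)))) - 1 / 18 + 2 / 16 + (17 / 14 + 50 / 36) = 106903 / 40600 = 2.63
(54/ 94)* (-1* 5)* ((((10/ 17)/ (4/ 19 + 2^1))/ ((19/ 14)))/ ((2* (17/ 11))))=-2475/ 13583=-0.18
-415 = -415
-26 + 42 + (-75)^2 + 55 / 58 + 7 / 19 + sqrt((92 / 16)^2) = 12448339 / 2204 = 5648.07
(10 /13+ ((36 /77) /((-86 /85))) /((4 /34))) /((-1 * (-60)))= -27191 /516516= -0.05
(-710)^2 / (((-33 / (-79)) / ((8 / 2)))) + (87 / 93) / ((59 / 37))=291351687809 / 60357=4827139.98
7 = 7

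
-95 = -95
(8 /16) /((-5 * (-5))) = 1 /50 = 0.02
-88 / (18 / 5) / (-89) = 220 / 801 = 0.27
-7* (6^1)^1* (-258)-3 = 10833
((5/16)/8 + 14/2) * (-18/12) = -2703/256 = -10.56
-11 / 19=-0.58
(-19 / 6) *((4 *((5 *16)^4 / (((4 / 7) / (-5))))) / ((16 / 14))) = 11916800000 / 3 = 3972266666.67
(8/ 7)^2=64/ 49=1.31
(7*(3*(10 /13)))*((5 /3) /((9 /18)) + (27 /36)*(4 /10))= 763 /13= 58.69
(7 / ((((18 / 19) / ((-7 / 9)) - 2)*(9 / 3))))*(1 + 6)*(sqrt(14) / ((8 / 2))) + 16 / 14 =8 / 7 - 6517*sqrt(14) / 5136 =-3.60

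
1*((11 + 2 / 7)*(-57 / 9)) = -1501 / 21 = -71.48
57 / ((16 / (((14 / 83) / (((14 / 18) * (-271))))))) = -513 / 179944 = -0.00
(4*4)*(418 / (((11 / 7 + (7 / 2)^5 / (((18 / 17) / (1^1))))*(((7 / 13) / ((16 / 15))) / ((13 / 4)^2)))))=2821158912 / 10031845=281.22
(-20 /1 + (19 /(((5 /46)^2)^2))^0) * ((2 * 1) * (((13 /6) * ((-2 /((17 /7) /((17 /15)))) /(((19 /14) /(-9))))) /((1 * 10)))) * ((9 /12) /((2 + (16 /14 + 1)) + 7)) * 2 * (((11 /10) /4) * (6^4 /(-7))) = 43659 /125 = 349.27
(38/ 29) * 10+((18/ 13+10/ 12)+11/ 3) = 14317/ 754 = 18.99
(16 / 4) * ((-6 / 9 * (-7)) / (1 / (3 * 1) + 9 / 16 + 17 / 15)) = 4480 / 487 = 9.20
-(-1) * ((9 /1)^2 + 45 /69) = 1878 /23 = 81.65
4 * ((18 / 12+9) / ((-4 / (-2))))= 21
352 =352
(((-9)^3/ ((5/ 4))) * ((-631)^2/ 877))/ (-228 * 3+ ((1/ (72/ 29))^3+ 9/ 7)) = 3033484410894336/ 7821004741565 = 387.86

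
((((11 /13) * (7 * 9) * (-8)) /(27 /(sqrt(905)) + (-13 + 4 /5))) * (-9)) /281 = -1.21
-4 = -4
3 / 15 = 1 / 5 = 0.20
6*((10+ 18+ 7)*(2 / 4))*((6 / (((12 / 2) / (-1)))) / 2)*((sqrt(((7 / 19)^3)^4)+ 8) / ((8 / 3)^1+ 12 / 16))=-237185359110 / 1928881121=-122.97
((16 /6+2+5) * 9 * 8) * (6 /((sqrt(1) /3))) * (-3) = -37584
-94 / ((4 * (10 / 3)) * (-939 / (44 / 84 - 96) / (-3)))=18847 / 8764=2.15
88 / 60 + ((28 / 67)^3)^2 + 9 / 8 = 28190383691039 / 10855005860280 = 2.60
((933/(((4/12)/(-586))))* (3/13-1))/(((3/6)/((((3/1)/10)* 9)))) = 88571556/13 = 6813196.62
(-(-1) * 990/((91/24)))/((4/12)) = 71280/91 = 783.30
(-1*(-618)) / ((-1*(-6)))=103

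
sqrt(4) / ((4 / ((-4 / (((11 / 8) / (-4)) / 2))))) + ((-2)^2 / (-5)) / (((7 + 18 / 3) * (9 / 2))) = 74792 / 6435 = 11.62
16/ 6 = 8/ 3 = 2.67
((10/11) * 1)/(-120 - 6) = -5/693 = -0.01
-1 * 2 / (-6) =1 / 3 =0.33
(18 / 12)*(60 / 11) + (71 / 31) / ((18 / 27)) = 7923 / 682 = 11.62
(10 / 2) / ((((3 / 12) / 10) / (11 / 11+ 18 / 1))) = 3800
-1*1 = -1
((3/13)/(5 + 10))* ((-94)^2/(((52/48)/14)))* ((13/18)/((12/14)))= 865928/585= 1480.22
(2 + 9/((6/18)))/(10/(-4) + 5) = 58/5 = 11.60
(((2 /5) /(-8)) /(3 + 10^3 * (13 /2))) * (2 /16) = -0.00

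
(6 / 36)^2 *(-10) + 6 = 103 / 18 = 5.72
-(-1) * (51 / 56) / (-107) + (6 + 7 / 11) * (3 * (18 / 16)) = 737859 / 32956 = 22.39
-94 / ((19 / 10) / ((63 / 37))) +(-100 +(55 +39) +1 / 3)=-189611 / 2109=-89.91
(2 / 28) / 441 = 1 / 6174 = 0.00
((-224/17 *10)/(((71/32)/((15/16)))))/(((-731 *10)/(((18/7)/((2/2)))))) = 17280/882317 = 0.02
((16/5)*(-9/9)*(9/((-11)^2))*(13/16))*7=-1.35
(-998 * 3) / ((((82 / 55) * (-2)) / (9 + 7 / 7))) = 411675 / 41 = 10040.85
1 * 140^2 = 19600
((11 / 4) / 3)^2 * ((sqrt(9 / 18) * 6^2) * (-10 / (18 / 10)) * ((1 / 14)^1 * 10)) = -84.88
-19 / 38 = -1 / 2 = -0.50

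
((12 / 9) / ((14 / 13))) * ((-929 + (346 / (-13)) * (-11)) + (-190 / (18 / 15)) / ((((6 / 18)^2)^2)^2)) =-1286952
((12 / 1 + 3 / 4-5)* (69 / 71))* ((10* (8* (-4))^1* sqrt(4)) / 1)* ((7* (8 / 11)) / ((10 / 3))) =-5749632 / 781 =-7361.88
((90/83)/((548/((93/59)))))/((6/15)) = 20925/2683556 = 0.01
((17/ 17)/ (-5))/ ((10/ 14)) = -7/ 25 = -0.28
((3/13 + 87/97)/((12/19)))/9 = 1501/7566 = 0.20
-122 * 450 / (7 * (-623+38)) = 1220 / 91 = 13.41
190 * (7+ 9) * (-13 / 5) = -7904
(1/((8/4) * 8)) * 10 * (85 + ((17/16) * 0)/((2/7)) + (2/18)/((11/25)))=5275/99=53.28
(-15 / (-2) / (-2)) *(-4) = 15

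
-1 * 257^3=-16974593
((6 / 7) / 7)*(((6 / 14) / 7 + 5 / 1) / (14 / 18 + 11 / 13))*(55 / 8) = 119691 / 45619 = 2.62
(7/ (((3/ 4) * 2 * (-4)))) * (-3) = 7/ 2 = 3.50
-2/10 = -1/5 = -0.20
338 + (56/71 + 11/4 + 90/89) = 8658293/25276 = 342.55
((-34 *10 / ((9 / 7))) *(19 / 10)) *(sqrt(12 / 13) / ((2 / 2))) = -482.73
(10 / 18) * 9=5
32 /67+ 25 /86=4427 /5762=0.77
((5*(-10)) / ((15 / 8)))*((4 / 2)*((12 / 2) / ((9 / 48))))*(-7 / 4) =2986.67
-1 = -1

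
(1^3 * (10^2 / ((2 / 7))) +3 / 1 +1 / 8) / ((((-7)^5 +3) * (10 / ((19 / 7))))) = -10735 / 1882048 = -0.01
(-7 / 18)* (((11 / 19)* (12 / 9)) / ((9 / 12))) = -616 / 1539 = -0.40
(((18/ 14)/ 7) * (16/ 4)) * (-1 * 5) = -180/ 49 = -3.67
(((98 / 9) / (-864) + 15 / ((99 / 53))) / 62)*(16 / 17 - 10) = -2400307 / 2048976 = -1.17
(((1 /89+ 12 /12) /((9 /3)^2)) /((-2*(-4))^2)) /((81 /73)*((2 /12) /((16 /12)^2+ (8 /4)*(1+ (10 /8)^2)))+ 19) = 0.00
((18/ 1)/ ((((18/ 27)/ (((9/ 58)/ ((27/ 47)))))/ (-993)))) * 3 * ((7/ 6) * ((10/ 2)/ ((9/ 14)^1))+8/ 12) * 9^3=-8948090817/ 58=-154277427.88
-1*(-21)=21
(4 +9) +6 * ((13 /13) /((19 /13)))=325 /19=17.11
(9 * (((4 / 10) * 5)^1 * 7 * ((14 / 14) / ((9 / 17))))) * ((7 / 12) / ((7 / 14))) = 833 / 3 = 277.67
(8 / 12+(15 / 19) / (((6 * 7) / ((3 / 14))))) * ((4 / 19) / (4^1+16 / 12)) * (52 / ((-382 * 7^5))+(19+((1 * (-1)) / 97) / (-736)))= 32627408808036253 / 64862902773648896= 0.50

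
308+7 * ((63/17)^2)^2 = 1628.28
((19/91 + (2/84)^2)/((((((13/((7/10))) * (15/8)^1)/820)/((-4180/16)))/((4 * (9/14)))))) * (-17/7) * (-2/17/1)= -164559076/173901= -946.28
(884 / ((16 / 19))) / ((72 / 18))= 4199 / 16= 262.44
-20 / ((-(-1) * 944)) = -5 / 236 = -0.02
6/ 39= 2/ 13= 0.15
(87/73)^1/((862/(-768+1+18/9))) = -66555/62926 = -1.06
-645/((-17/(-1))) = -645/17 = -37.94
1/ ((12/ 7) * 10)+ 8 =967/ 120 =8.06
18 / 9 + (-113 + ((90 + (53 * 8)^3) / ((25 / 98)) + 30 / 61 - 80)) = 455673440967 / 1525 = 298802256.37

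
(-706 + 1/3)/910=-2117/2730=-0.78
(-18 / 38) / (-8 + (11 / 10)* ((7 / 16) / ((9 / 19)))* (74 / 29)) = 187920 / 2145271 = 0.09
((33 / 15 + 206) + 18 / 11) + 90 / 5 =12531 / 55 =227.84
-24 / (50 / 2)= -24 / 25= -0.96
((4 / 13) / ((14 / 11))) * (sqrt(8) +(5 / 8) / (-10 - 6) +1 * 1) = 1353 / 5824 +44 * sqrt(2) / 91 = 0.92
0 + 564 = 564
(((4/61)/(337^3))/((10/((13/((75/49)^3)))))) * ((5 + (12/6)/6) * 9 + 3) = 0.00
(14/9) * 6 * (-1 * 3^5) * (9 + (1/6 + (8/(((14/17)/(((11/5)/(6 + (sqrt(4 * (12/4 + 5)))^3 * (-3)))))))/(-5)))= -4257312642/204775 - 2585088 * sqrt(2)/204775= -20808.05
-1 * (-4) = 4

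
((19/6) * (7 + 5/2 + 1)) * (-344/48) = -5719/24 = -238.29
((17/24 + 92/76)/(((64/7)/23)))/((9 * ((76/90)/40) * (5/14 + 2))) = 24653125/2287296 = 10.78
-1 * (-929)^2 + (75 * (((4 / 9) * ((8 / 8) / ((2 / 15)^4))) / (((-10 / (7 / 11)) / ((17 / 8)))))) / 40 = -863397.56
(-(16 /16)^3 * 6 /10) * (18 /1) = -54 /5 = -10.80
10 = 10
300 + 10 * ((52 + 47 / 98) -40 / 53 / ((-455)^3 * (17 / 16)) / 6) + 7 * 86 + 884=23534328910493 / 10184512065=2310.80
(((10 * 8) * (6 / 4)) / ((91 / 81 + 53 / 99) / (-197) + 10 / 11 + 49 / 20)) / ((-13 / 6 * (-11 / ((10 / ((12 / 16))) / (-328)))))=-382968000 / 6269499379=-0.06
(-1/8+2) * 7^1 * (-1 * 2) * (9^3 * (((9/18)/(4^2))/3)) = -199.34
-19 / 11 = -1.73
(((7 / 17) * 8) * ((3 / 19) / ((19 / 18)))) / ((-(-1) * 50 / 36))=54432 / 153425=0.35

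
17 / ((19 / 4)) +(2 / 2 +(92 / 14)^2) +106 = 143153 / 931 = 153.76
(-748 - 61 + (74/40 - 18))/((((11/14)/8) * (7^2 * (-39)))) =22004/5005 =4.40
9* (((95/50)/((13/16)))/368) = 171/2990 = 0.06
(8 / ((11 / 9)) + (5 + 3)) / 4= 3.64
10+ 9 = 19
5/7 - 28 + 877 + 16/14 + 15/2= 12017/14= 858.36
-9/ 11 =-0.82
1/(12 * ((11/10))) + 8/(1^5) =533/66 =8.08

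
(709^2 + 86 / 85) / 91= 3286767 / 595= 5523.98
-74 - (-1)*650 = 576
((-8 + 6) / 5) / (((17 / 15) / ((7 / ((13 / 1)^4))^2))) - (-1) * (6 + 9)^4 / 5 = 140407650351831 / 13867422257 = 10125.00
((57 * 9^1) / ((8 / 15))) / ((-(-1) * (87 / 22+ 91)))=84645 / 8356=10.13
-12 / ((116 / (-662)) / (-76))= -150936 / 29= -5204.69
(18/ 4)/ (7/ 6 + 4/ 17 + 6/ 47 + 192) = 21573/ 927781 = 0.02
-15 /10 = -3 /2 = -1.50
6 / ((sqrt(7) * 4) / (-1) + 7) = -8 * sqrt(7) / 21 - 2 / 3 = -1.67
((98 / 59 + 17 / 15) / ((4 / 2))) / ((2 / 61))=150853 / 3540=42.61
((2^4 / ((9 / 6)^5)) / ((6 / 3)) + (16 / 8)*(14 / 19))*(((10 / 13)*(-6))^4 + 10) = 154549777480 / 131866137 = 1172.02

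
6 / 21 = 2 / 7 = 0.29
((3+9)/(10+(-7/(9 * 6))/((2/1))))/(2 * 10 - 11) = 144/1073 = 0.13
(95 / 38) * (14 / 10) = 7 / 2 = 3.50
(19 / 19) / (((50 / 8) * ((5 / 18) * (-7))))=-72 / 875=-0.08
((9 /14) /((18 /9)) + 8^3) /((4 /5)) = 71725 /112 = 640.40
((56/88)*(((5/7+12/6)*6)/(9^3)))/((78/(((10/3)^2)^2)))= 190000/8444007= 0.02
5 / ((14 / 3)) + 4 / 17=311 / 238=1.31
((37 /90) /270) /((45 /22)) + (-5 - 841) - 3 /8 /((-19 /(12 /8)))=-845.97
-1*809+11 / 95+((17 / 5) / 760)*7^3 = -3067929 / 3800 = -807.35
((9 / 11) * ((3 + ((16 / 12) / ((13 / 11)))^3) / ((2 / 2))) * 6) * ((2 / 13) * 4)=4210256 / 314171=13.40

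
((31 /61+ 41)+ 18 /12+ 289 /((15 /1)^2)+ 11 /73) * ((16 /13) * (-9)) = -492.30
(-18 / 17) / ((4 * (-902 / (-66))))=-0.02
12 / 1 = 12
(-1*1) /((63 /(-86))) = 86 /63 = 1.37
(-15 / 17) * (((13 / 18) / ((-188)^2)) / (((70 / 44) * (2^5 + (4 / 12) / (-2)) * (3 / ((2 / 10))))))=-143 / 6025003320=-0.00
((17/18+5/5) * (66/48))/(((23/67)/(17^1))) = 438515/3312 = 132.40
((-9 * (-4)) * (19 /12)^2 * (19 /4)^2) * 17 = 2215457 /64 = 34616.52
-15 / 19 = -0.79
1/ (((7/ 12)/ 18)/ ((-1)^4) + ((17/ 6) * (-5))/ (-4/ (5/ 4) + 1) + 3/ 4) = 2376/ 17159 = 0.14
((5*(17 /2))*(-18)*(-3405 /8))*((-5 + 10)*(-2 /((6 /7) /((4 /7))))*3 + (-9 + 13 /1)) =-5209650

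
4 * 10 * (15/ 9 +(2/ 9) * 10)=1400/ 9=155.56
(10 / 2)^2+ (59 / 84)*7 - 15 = 179 / 12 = 14.92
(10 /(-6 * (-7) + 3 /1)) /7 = 2 /63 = 0.03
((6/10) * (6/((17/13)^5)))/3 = 2227758/7099285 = 0.31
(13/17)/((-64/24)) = -39/136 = -0.29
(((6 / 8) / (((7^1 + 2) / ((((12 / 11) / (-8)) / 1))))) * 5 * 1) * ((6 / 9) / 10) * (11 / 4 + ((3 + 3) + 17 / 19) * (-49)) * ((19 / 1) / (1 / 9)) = 76401 / 352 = 217.05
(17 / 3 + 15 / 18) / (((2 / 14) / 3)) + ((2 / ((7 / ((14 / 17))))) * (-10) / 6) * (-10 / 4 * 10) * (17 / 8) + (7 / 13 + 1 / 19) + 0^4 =157.92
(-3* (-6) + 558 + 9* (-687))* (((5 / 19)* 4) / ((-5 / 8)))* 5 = 897120 / 19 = 47216.84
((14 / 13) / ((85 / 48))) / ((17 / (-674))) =-452928 / 18785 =-24.11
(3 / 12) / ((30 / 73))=73 / 120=0.61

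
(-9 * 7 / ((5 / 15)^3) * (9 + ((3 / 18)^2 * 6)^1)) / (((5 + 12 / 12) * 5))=-519.75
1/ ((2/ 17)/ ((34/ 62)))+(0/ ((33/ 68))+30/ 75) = 1569/ 310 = 5.06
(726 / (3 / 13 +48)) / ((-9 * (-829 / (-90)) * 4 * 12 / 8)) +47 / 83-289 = -1131355510 / 3921999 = -288.46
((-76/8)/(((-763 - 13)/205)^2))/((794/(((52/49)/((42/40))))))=-51900875/61499181072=-0.00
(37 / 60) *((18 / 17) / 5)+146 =124211 / 850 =146.13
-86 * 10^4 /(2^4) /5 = -10750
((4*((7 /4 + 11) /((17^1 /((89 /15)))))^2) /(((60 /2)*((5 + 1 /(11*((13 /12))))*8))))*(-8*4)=-1132703 /545250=-2.08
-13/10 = -1.30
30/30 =1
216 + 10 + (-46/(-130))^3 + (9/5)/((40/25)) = 499090961/2197000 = 227.17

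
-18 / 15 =-6 / 5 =-1.20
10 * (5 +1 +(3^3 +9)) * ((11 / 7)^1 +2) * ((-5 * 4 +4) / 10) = -2400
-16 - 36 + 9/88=-4567/88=-51.90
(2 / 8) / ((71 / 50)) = 25 / 142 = 0.18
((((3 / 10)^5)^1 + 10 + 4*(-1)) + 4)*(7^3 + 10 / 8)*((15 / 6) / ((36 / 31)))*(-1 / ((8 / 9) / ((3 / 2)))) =-128092118823 / 10240000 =-12509.00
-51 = -51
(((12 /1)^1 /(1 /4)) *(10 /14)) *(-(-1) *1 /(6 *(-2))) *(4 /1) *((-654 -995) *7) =131920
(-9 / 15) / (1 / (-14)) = 42 / 5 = 8.40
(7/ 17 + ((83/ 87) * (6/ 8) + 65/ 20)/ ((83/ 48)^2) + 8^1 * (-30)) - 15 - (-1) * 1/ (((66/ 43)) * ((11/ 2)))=-312087628913/ 1232848551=-253.14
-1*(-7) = 7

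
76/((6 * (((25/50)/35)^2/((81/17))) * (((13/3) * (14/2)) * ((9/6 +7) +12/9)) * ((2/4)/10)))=258552000/13039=19829.13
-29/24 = -1.21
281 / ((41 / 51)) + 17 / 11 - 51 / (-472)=74758537 / 212872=351.19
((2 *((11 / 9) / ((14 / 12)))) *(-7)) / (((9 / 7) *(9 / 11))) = -3388 / 243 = -13.94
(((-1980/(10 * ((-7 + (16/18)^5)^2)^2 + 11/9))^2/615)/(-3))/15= -858473681238521122619811284878674192466608/1804543802041324959794836088365564148696700332081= -0.00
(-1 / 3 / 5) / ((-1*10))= 1 / 150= 0.01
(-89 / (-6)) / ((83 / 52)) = 2314 / 249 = 9.29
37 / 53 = 0.70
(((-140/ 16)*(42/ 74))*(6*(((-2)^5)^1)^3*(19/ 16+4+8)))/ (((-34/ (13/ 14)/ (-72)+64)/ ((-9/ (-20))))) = 50167143936/ 558515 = 89822.38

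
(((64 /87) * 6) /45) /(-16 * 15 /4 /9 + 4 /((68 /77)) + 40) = 2176 /839985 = 0.00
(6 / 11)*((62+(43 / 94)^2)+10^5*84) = 222668849043 / 48598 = 4581852.11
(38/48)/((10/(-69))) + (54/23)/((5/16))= 3773/1840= 2.05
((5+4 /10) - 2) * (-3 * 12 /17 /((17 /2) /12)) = -864 /85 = -10.16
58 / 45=1.29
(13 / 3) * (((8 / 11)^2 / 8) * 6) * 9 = 1872 / 121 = 15.47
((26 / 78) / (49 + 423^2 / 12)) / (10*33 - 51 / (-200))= 800 / 11857277367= 0.00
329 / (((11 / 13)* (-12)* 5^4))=-4277 / 82500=-0.05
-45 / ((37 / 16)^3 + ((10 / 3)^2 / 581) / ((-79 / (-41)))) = -76140933120 / 20941092023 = -3.64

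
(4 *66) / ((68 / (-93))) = -6138 / 17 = -361.06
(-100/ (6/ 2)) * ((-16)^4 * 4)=-26214400/ 3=-8738133.33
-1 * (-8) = 8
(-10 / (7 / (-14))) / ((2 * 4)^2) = 5 / 16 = 0.31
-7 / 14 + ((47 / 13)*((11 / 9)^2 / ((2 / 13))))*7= 19864 / 81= 245.23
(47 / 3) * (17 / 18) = 799 / 54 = 14.80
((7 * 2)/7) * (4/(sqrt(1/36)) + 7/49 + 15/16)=2809/56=50.16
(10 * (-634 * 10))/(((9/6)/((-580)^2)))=-42655520000/3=-14218506666.67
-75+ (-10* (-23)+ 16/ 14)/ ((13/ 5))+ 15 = 2630/ 91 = 28.90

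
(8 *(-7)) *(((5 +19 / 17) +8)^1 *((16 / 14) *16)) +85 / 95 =-4669151 / 323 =-14455.58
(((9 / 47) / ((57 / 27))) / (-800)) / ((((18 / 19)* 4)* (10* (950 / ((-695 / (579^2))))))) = 139 / 21288548480000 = 0.00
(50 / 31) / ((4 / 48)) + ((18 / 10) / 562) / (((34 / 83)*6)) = 114655719 / 5923480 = 19.36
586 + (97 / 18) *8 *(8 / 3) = 18926 / 27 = 700.96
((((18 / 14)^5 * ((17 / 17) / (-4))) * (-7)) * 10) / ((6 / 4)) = 98415 / 2401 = 40.99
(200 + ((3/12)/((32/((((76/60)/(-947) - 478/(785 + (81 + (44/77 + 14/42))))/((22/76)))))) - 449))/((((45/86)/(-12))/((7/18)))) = 2729143904415383/1228876822800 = 2220.84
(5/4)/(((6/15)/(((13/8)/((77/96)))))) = 6.33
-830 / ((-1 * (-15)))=-166 / 3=-55.33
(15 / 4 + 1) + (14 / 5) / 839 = 79761 / 16780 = 4.75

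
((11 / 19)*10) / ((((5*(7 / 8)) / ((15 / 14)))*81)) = 440 / 25137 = 0.02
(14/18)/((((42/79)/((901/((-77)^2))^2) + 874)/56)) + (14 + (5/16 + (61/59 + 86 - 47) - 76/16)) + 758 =24671444593940059/30547389010608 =807.64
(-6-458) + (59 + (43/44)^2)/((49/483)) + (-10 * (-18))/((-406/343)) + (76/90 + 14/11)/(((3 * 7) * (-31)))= -41260907407/1644738480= -25.09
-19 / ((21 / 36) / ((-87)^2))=-1725732 / 7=-246533.14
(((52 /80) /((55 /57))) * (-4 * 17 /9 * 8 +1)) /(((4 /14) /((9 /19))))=-29211 /440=-66.39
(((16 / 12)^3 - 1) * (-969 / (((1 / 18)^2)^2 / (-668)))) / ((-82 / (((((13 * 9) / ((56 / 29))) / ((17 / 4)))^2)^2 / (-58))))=391144083260536283301 / 483640633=808749423790.73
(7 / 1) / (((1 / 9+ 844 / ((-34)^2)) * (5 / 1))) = 1.66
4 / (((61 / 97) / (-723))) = -280524 / 61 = -4598.75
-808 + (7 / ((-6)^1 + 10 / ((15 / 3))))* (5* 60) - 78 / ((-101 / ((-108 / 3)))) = -137441 / 101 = -1360.80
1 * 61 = 61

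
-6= -6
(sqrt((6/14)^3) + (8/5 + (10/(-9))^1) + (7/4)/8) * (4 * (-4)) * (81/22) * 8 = -18342/55 - 15552 * sqrt(21)/539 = -465.71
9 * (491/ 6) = 1473/ 2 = 736.50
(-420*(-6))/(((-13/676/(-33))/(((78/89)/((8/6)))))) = 252972720/89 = 2842390.11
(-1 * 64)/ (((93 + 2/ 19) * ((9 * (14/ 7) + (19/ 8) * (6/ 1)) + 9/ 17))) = -0.02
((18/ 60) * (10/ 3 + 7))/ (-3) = -31/ 30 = -1.03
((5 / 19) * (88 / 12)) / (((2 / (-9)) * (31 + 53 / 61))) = -3355 / 12312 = -0.27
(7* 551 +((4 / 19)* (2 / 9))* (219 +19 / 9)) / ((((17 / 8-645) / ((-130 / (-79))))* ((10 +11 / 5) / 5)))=-154747918000 / 38142756063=-4.06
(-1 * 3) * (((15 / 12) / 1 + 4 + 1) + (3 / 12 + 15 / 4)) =-123 / 4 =-30.75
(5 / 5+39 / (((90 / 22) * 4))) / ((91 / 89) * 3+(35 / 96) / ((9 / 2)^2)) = 1.10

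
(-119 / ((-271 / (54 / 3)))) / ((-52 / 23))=-24633 / 7046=-3.50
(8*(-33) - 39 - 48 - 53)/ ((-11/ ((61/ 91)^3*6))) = 550201944/ 8289281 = 66.38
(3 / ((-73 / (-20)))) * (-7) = -420 / 73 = -5.75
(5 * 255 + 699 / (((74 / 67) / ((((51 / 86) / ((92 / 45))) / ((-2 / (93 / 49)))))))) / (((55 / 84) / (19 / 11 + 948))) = 395905305352509 / 247954168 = 1596687.44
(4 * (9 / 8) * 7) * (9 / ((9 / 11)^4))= 102487 / 162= 632.64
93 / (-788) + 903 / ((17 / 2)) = 1421547 / 13396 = 106.12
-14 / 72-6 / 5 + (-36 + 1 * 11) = -4751 / 180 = -26.39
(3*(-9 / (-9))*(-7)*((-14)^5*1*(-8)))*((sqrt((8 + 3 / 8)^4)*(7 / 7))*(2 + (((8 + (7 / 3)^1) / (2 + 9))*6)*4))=-1711129409640 / 11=-155557219058.18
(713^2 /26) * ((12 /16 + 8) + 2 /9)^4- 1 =5533362794106913 /43670016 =126708513.09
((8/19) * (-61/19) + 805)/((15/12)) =1160468/1805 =642.92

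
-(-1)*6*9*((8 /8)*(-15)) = -810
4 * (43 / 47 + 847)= 159408 / 47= 3391.66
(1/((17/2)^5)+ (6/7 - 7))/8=-61053627/79511992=-0.77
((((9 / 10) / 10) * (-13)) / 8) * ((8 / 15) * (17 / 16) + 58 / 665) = -101751 / 1064000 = -0.10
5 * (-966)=-4830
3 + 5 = 8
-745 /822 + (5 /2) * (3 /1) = 2710 /411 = 6.59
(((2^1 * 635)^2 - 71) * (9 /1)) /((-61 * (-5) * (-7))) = -14515461 /2135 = -6798.81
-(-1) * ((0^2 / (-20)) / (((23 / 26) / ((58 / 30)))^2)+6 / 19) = 6 / 19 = 0.32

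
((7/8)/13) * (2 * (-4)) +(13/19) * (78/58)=0.38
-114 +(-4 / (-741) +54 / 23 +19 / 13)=-110.19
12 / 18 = 2 / 3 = 0.67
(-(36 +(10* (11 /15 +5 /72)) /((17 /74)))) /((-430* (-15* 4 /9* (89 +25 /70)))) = -8939 /32275800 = -0.00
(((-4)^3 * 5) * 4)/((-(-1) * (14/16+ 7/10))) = -51200/63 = -812.70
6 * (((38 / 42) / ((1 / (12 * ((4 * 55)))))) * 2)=200640 / 7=28662.86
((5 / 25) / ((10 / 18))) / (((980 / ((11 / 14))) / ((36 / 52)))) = 891 / 4459000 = 0.00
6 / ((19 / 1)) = 6 / 19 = 0.32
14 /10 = 7 /5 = 1.40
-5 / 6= -0.83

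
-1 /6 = -0.17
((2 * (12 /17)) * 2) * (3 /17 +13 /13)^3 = 384000 /83521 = 4.60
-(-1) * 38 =38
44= 44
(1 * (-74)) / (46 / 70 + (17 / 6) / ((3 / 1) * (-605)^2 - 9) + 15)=-17063945640 / 3610441603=-4.73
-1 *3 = -3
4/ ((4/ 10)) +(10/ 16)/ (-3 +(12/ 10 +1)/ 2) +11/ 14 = 5563/ 532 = 10.46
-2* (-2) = 4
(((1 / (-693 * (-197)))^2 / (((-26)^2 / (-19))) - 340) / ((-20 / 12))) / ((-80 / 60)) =-4283754114079459 / 27998392902480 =-153.00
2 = 2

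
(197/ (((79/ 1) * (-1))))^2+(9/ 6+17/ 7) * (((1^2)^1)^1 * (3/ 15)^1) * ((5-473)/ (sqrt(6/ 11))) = 38809/ 6241-429 * sqrt(66)/ 7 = -491.67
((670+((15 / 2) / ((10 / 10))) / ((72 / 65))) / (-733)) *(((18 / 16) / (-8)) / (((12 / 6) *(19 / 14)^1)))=682185 / 14261248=0.05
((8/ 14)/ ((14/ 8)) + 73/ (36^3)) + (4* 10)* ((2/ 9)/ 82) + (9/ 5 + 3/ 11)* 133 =1423413378263/ 5155254720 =276.11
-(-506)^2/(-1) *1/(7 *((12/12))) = 256036/7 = 36576.57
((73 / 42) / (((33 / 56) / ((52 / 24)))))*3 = 1898 / 99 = 19.17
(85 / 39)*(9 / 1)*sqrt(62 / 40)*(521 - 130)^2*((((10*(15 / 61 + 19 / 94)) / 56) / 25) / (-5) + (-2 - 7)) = -40239703592277*sqrt(155) / 14908400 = -33603892.41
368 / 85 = 4.33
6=6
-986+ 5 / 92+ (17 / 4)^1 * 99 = -25999 / 46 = -565.20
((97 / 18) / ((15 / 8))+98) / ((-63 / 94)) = -1280092 / 8505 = -150.51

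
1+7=8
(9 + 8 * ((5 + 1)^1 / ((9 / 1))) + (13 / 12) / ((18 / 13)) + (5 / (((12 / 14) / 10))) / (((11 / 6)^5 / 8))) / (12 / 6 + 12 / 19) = 4976678797 / 347870160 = 14.31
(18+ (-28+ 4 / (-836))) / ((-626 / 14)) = 14637 / 65417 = 0.22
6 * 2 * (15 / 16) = 45 / 4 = 11.25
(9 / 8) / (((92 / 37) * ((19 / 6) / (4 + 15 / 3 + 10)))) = 999 / 368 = 2.71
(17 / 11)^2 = 289 / 121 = 2.39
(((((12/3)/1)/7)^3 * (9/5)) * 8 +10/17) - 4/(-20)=101317/29155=3.48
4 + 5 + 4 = 13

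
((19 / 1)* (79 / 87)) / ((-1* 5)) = -1501 / 435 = -3.45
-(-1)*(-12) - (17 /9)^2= -1261 /81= -15.57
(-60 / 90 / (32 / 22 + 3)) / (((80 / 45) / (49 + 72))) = -3993 / 392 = -10.19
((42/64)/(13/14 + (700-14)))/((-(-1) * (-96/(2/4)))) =-49/9847808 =-0.00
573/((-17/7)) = -4011/17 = -235.94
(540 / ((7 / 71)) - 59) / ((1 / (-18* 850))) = -580283100 / 7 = -82897585.71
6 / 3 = 2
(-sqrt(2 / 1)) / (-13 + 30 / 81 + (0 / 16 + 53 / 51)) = 459 * sqrt(2) / 5320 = 0.12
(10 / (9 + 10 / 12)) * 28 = 1680 / 59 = 28.47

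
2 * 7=14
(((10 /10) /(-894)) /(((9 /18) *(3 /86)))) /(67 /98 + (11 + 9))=-8428 /2718207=-0.00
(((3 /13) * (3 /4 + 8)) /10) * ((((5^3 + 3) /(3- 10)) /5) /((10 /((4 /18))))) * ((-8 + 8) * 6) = 0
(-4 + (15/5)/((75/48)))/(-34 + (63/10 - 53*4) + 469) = -104/11465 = -0.01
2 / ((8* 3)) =1 / 12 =0.08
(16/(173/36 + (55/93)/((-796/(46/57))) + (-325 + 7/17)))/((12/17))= -1625950992/22939056187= -0.07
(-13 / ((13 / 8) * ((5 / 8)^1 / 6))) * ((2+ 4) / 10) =-1152 / 25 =-46.08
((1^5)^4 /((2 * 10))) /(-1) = -0.05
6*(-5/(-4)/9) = 5/6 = 0.83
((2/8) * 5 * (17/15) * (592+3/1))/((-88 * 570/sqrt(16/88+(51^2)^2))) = -2023 * sqrt(818589343)/1324224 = -43.71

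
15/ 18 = 5/ 6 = 0.83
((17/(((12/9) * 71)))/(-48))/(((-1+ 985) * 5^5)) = -17/13972800000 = -0.00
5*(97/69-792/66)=-3655/69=-52.97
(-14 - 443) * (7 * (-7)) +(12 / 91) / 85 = 173209867 / 7735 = 22393.00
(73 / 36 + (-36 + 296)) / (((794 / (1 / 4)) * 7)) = 9433 / 800352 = 0.01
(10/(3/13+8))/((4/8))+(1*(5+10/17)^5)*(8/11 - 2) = -11587177652730/1671171689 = -6933.57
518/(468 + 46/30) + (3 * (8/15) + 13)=552989/35215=15.70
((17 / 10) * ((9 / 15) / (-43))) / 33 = -17 / 23650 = -0.00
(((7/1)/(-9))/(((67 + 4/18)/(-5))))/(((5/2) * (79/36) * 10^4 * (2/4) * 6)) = 21/59743750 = 0.00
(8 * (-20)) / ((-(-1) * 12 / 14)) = -560 / 3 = -186.67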